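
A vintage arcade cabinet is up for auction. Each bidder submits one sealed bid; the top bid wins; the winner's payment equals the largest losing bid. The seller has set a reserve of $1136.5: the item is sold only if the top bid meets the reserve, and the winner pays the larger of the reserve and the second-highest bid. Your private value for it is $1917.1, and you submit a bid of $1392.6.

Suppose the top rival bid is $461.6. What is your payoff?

Your bid $1392.6 is the highest and exceeds the reserve.
Price = max(second-highest bid, reserve) = max($461.6, $1136.5) = $1136.5.
Payoff = $1917.1 − $1136.5 = $780.6.

$780.6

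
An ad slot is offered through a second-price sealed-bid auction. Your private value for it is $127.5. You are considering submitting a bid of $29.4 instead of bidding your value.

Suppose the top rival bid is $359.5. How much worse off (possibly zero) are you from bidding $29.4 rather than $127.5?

$0

Bidding your value $127.5: you lose (since $127.5 < $359.5). Payoff $0.
Bidding $29.4: you lose. Payoff $0.
Difference = $0 − $0 = $0; both bids lead to the same outcome because the competing bid is above both your value and your alternative bid.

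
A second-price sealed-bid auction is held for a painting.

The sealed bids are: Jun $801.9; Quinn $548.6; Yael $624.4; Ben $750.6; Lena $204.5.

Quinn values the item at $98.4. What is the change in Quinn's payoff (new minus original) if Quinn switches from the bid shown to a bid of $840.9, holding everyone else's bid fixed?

The highest bid among the other bidders is $801.9; Quinn's bid doesn't change that.
Original bid $548.6: Quinn is not highest (top rival bid is $801.9); payoff $0.
Alternative bid $840.9: Quinn is highest, pays the top rival bid $801.9; payoff $98.4 − $801.9 = −$703.5.
Change in payoff = −$703.5 − ($0) = −$703.5.

−$703.5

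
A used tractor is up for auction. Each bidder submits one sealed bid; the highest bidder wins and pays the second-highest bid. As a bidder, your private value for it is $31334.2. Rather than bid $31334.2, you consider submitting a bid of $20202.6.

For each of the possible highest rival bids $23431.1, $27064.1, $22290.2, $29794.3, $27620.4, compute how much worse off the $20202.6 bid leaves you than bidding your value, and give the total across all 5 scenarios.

The deviation costs you only when the competing bid falls strictly between $20202.6 and $31334.2; elsewhere both bids give the same outcome.
$23431.1: truthful payoff $7903.1, deviation payoff $0 → loss $7903.1.
$27064.1: truthful payoff $4270.1, deviation payoff $0 → loss $4270.1.
$22290.2: truthful payoff $9044, deviation payoff $0 → loss $9044.
$29794.3: truthful payoff $1539.9, deviation payoff $0 → loss $1539.9.
$27620.4: truthful payoff $3713.8, deviation payoff $0 → loss $3713.8.
Total loss = $7903.1 + $4270.1 + $9044 + $1539.9 + $3713.8 = $26470.9.
Truthful bidding weakly dominates here: raising your bid can only win items priced above your value, and lowering it can only forfeit items priced below.

$26470.9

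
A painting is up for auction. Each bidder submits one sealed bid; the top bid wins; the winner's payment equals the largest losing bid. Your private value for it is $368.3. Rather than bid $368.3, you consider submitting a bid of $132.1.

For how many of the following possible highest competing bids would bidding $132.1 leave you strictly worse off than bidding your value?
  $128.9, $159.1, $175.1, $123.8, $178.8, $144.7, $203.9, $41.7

5

The deviation hurts exactly when the highest competing bid lies strictly between $132.1 and $368.3 — underbidding then forfeits a profitable win.
$128.9: below both → same outcome either way.
$159.1: inside the interval → strictly worse (loss $209.2).
$175.1: inside the interval → strictly worse (loss $193.2).
$123.8: below both → same outcome either way.
$178.8: inside the interval → strictly worse (loss $189.5).
$144.7: inside the interval → strictly worse (loss $223.6).
$203.9: inside the interval → strictly worse (loss $164.4).
$41.7: below both → same outcome either way.
Count: 5.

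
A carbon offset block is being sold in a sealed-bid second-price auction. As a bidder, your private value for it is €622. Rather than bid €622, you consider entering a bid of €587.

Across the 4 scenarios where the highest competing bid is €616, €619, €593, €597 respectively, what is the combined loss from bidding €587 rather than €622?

€63

The deviation costs you only when the competing bid falls strictly between €587 and €622; elsewhere both bids give the same outcome.
€616: truthful payoff €6, deviation payoff €0 → loss €6.
€619: truthful payoff €3, deviation payoff €0 → loss €3.
€593: truthful payoff €29, deviation payoff €0 → loss €29.
€597: truthful payoff €25, deviation payoff €0 → loss €25.
Total loss = €6 + €3 + €29 + €25 = €63.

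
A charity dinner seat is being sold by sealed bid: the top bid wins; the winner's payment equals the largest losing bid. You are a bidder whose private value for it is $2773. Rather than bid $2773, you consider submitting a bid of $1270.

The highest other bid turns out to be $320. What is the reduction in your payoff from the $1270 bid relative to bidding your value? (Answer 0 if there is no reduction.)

$0

Bidding your value $2773: you win (since $2773 > $320) and pay $320. Payoff $2453.
Bidding $1270: you win and pay $320. Payoff $2773 − $320 = $2453.
Difference = $2453 − $2453 = $0; both bids lead to the same outcome because the competing bid is below both your value and your alternative bid.
Truthful bidding weakly dominates here: raising your bid can only win items priced above your value, and lowering it can only forfeit items priced below.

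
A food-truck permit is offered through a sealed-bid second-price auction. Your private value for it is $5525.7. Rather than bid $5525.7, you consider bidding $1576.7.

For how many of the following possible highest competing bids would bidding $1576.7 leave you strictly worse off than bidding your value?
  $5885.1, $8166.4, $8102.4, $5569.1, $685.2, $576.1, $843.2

0

The deviation hurts exactly when the highest competing bid lies strictly between $1576.7 and $5525.7 — underbidding then forfeits a profitable win.
$5885.1: above both → same outcome either way.
$8166.4: above both → same outcome either way.
$8102.4: above both → same outcome either way.
$5569.1: above both → same outcome either way.
$685.2: below both → same outcome either way.
$576.1: below both → same outcome either way.
$843.2: below both → same outcome either way.
Count: 0.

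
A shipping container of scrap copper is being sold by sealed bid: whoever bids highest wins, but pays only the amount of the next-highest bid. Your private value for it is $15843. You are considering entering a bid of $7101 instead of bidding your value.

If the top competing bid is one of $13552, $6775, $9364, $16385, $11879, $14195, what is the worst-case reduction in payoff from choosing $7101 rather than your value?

$6479

$13552: truthful gives $2291, deviation gives $0 → loss $2291.
$6775: same outcome either way → loss $0.
$9364: truthful gives $6479, deviation gives $0 → loss $6479.
$16385: same outcome either way → loss $0.
$11879: truthful gives $3964, deviation gives $0 → loss $3964.
$14195: truthful gives $1648, deviation gives $0 → loss $1648.
Maximum loss: $6479.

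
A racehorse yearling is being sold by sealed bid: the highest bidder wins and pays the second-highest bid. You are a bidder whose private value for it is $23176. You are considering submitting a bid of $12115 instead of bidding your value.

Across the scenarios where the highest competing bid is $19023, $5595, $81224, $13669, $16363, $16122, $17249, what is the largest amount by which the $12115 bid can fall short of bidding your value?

$19023: truthful gives $4153, deviation gives $0 → loss $4153.
$5595: same outcome either way → loss $0.
$81224: same outcome either way → loss $0.
$13669: truthful gives $9507, deviation gives $0 → loss $9507.
$16363: truthful gives $6813, deviation gives $0 → loss $6813.
$16122: truthful gives $7054, deviation gives $0 → loss $7054.
$17249: truthful gives $5927, deviation gives $0 → loss $5927.
Maximum loss: $9507.

$9507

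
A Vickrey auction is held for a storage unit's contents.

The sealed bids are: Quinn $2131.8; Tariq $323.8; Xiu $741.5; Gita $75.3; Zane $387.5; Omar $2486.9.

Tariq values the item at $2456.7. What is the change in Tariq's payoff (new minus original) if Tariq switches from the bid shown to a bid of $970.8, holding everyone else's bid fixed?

The highest bid among the other bidders is $2486.9; Tariq's bid doesn't change that.
Original bid $323.8: Tariq is not highest (top rival bid is $2486.9); payoff $0.
Alternative bid $970.8: Tariq is not highest (top rival bid is $2486.9); payoff $0.
Change in payoff = $0 − ($0) = $0.

$0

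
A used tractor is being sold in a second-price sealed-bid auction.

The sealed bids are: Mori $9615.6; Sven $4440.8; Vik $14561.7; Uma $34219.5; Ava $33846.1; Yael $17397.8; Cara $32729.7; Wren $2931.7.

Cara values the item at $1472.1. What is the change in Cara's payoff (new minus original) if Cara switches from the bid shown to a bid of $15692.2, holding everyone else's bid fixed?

$0

The highest bid among the other bidders is $34219.5; Cara's bid doesn't change that.
Original bid $32729.7: Cara is not highest (top rival bid is $34219.5); payoff $0.
Alternative bid $15692.2: Cara is not highest (top rival bid is $34219.5); payoff $0.
Change in payoff = $0 − ($0) = $0.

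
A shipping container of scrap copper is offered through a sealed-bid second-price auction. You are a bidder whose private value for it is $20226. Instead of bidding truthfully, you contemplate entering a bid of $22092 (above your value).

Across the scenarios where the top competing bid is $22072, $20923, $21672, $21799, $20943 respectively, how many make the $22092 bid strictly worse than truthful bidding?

The deviation hurts exactly when the highest competing bid lies strictly between $20226 and $22092 — overbidding then wins at a price above your value.
$22072: inside the interval → strictly worse (loss $1846).
$20923: inside the interval → strictly worse (loss $697).
$21672: inside the interval → strictly worse (loss $1446).
$21799: inside the interval → strictly worse (loss $1573).
$20943: inside the interval → strictly worse (loss $717).
Count: 5.

5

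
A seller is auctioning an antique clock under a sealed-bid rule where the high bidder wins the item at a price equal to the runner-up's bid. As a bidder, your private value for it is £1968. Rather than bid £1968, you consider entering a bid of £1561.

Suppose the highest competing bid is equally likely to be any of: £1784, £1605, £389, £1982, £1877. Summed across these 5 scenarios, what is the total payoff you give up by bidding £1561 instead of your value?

The deviation costs you only when the competing bid falls strictly between £1561 and £1968; elsewhere both bids give the same outcome.
£1784: truthful payoff £184, deviation payoff £0 → loss £184.
£1605: truthful payoff £363, deviation payoff £0 → loss £363.
£389: outcomes coincide → loss £0.
£1982: outcomes coincide → loss £0.
£1877: truthful payoff £91, deviation payoff £0 → loss £91.
Total loss = £184 + £363 + £91 = £638.

£638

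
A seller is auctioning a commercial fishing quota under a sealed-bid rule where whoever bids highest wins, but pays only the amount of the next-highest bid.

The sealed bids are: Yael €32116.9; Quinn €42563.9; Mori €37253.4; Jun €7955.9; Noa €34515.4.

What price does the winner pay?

€37253.4

Highest bid: Quinn at €42563.9, so Quinn wins.
Second-highest bid: Mori at €37253.4 — that is the price the winner pays.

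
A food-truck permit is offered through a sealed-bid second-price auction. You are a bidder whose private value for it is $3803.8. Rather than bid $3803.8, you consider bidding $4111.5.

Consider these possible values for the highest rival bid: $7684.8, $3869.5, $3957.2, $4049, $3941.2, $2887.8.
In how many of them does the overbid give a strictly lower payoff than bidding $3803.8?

The deviation hurts exactly when the highest competing bid lies strictly between $3803.8 and $4111.5 — overbidding then wins at a price above your value.
$7684.8: above both → same outcome either way.
$3869.5: inside the interval → strictly worse (loss $65.7).
$3957.2: inside the interval → strictly worse (loss $153.4).
$4049: inside the interval → strictly worse (loss $245.2).
$3941.2: inside the interval → strictly worse (loss $137.4).
$2887.8: below both → same outcome either way.
Count: 4.

4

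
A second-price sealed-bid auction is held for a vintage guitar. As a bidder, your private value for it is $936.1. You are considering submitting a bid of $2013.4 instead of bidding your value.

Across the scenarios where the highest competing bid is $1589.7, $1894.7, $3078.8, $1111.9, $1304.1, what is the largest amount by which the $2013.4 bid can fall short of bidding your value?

$958.6

$1589.7: truthful gives $0, deviation gives −$653.6 → loss $653.6.
$1894.7: truthful gives $0, deviation gives −$958.6 → loss $958.6.
$3078.8: same outcome either way → loss $0.
$1111.9: truthful gives $0, deviation gives −$175.8 → loss $175.8.
$1304.1: truthful gives $0, deviation gives −$368 → loss $368.
Maximum loss: $958.6.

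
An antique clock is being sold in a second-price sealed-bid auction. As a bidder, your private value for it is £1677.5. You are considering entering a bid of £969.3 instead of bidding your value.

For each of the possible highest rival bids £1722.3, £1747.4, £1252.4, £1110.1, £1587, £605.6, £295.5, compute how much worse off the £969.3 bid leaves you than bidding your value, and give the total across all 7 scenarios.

The deviation costs you only when the competing bid falls strictly between £969.3 and £1677.5; elsewhere both bids give the same outcome.
£1722.3: outcomes coincide → loss £0.
£1747.4: outcomes coincide → loss £0.
£1252.4: truthful payoff £425.1, deviation payoff £0 → loss £425.1.
£1110.1: truthful payoff £567.4, deviation payoff £0 → loss £567.4.
£1587: truthful payoff £90.5, deviation payoff £0 → loss £90.5.
£605.6: outcomes coincide → loss £0.
£295.5: outcomes coincide → loss £0.
Total loss = £425.1 + £567.4 + £90.5 = £1083.

£1083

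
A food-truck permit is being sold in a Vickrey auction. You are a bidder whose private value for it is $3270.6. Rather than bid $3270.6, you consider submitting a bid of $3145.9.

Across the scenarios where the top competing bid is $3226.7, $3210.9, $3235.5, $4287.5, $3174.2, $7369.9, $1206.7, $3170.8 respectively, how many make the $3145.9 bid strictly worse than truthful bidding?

The deviation hurts exactly when the highest competing bid lies strictly between $3145.9 and $3270.6 — underbidding then forfeits a profitable win.
$3226.7: inside the interval → strictly worse (loss $43.9).
$3210.9: inside the interval → strictly worse (loss $59.7).
$3235.5: inside the interval → strictly worse (loss $35.1).
$4287.5: above both → same outcome either way.
$3174.2: inside the interval → strictly worse (loss $96.4).
$7369.9: above both → same outcome either way.
$1206.7: below both → same outcome either way.
$3170.8: inside the interval → strictly worse (loss $99.8).
Count: 5.

5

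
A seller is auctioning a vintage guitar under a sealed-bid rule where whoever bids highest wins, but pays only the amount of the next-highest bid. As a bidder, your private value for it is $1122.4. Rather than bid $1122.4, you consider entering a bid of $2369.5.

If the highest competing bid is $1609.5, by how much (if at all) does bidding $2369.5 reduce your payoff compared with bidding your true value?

$487.1

Bidding your value $1122.4: you lose (since $1122.4 < $1609.5). Payoff $0.
Bidding $2369.5: you win and pay $1609.5. Payoff $1122.4 − $1609.5 = −$487.1.
The competing bid $1609.5 lies between your value and your inflated bid, so overbidding wins an item priced above your value.
Loss from deviating = $0 − (−$487.1) = $487.1.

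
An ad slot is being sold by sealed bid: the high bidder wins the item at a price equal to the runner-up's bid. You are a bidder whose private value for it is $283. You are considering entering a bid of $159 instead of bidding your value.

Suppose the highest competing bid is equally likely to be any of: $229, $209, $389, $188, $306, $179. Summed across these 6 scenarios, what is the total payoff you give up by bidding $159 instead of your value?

The deviation costs you only when the competing bid falls strictly between $159 and $283; elsewhere both bids give the same outcome.
$229: truthful payoff $54, deviation payoff $0 → loss $54.
$209: truthful payoff $74, deviation payoff $0 → loss $74.
$389: outcomes coincide → loss $0.
$188: truthful payoff $95, deviation payoff $0 → loss $95.
$306: outcomes coincide → loss $0.
$179: truthful payoff $104, deviation payoff $0 → loss $104.
Total loss = $54 + $74 + $95 + $104 = $327.

$327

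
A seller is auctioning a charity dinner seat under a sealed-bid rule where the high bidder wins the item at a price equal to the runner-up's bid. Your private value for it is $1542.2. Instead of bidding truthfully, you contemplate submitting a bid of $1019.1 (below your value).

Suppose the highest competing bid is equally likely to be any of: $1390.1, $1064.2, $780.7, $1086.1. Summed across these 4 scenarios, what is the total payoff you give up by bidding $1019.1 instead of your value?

The deviation costs you only when the competing bid falls strictly between $1019.1 and $1542.2; elsewhere both bids give the same outcome.
$1390.1: truthful payoff $152.1, deviation payoff $0 → loss $152.1.
$1064.2: truthful payoff $478, deviation payoff $0 → loss $478.
$780.7: outcomes coincide → loss $0.
$1086.1: truthful payoff $456.1, deviation payoff $0 → loss $456.1.
Total loss = $152.1 + $478 + $456.1 = $1086.2.

$1086.2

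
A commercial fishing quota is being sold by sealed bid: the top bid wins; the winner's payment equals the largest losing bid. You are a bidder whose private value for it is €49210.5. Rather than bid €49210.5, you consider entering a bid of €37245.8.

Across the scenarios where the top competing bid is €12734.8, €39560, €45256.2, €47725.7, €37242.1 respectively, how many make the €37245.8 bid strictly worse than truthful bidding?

The deviation hurts exactly when the highest competing bid lies strictly between €37245.8 and €49210.5 — underbidding then forfeits a profitable win.
€12734.8: below both → same outcome either way.
€39560: inside the interval → strictly worse (loss €9650.5).
€45256.2: inside the interval → strictly worse (loss €3954.3).
€47725.7: inside the interval → strictly worse (loss €1484.8).
€37242.1: below both → same outcome either way.
Count: 3.

3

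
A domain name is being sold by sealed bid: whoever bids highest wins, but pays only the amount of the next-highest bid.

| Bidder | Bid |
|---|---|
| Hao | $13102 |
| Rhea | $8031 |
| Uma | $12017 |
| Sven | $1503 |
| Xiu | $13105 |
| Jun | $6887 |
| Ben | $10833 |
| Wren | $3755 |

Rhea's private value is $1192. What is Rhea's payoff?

Highest bid: Xiu at $13105, so Xiu wins.
Second-highest bid: Hao at $13102 — that is the price the winner pays.
Rhea did not win, so Rhea pays nothing and receives nothing: payoff $0.

$0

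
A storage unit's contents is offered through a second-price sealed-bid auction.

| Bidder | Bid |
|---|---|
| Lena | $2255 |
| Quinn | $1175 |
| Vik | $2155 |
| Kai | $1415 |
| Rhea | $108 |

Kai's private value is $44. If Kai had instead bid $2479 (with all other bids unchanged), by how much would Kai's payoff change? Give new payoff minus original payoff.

The highest bid among the other bidders is $2255; Kai's bid doesn't change that.
Original bid $1415: Kai is not highest (top rival bid is $2255); payoff $0.
Alternative bid $2479: Kai is highest, pays the top rival bid $2255; payoff $44 − $2255 = −$2211.
Change in payoff = −$2211 − ($0) = −$2211.

−$2211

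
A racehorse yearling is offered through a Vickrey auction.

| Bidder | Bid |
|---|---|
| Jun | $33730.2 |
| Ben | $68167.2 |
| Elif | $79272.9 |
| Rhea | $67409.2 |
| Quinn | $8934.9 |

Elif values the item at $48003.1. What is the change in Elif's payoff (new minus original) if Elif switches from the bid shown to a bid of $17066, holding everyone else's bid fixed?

$20164.1

The highest bid among the other bidders is $68167.2; Elif's bid doesn't change that.
Original bid $79272.9: Elif is highest, pays the top rival bid $68167.2; payoff $48003.1 − $68167.2 = −$20164.1.
Alternative bid $17066: Elif is not highest (top rival bid is $68167.2); payoff $0.
Change in payoff = $0 − (−$20164.1) = $20164.1.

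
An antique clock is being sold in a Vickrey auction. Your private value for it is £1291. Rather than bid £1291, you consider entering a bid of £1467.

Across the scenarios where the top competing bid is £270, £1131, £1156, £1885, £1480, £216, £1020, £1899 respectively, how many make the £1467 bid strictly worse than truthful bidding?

0

The deviation hurts exactly when the highest competing bid lies strictly between £1291 and £1467 — overbidding then wins at a price above your value.
£270: below both → same outcome either way.
£1131: below both → same outcome either way.
£1156: below both → same outcome either way.
£1885: above both → same outcome either way.
£1480: above both → same outcome either way.
£216: below both → same outcome either way.
£1020: below both → same outcome either way.
£1899: above both → same outcome either way.
Count: 0.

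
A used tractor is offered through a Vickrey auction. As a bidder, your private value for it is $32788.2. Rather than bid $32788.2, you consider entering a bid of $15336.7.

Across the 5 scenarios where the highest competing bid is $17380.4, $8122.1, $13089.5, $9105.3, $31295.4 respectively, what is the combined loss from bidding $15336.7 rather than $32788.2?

$16900.6

The deviation costs you only when the competing bid falls strictly between $15336.7 and $32788.2; elsewhere both bids give the same outcome.
$17380.4: truthful payoff $15407.8, deviation payoff $0 → loss $15407.8.
$8122.1: outcomes coincide → loss $0.
$13089.5: outcomes coincide → loss $0.
$9105.3: outcomes coincide → loss $0.
$31295.4: truthful payoff $1492.8, deviation payoff $0 → loss $1492.8.
Total loss = $15407.8 + $1492.8 = $16900.6.
Because the price is fixed by the runner-up's bid, deviating from your value can only change a good outcome into a bad one — never the reverse.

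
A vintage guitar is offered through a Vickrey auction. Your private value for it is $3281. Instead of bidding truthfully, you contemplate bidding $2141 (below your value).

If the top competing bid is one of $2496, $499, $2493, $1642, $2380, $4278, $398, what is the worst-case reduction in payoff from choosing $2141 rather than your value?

$901

$2496: truthful gives $785, deviation gives $0 → loss $785.
$499: same outcome either way → loss $0.
$2493: truthful gives $788, deviation gives $0 → loss $788.
$1642: same outcome either way → loss $0.
$2380: truthful gives $901, deviation gives $0 → loss $901.
$4278: same outcome either way → loss $0.
$398: same outcome either way → loss $0.
Maximum loss: $901.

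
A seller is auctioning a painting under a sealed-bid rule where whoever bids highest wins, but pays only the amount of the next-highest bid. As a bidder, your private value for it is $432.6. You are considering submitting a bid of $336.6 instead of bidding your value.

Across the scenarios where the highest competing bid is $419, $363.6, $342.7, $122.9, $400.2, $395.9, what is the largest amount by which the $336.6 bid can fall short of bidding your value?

$419: truthful gives $13.6, deviation gives $0 → loss $13.6.
$363.6: truthful gives $69, deviation gives $0 → loss $69.
$342.7: truthful gives $89.9, deviation gives $0 → loss $89.9.
$122.9: same outcome either way → loss $0.
$400.2: truthful gives $32.4, deviation gives $0 → loss $32.4.
$395.9: truthful gives $36.7, deviation gives $0 → loss $36.7.
Maximum loss: $89.9.

$89.9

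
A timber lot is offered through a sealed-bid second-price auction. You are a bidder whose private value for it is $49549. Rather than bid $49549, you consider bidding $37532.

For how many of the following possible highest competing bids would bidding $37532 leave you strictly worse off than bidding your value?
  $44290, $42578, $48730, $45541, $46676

The deviation hurts exactly when the highest competing bid lies strictly between $37532 and $49549 — underbidding then forfeits a profitable win.
$44290: inside the interval → strictly worse (loss $5259).
$42578: inside the interval → strictly worse (loss $6971).
$48730: inside the interval → strictly worse (loss $819).
$45541: inside the interval → strictly worse (loss $4008).
$46676: inside the interval → strictly worse (loss $2873).
Count: 5.

5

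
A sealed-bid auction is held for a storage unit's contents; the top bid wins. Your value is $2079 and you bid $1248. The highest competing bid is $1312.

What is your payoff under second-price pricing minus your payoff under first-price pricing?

$0

Your bid $1248 is below $1312, so you lose under either rule.
Payoff is $0 in both cases; difference = $0.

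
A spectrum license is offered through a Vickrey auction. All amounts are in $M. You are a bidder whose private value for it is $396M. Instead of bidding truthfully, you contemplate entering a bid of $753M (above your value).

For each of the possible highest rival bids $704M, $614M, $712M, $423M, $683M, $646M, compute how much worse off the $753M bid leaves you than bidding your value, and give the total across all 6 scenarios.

$1406M

The deviation costs you only when the competing bid falls strictly between $396M and $753M; elsewhere both bids give the same outcome.
$704M: truthful payoff $0M, deviation payoff −$308M → loss $308M.
$614M: truthful payoff $0M, deviation payoff −$218M → loss $218M.
$712M: truthful payoff $0M, deviation payoff −$316M → loss $316M.
$423M: truthful payoff $0M, deviation payoff −$27M → loss $27M.
$683M: truthful payoff $0M, deviation payoff −$287M → loss $287M.
$646M: truthful payoff $0M, deviation payoff −$250M → loss $250M.
Total loss = $308M + $218M + $316M + $27M + $287M + $250M = $1406M.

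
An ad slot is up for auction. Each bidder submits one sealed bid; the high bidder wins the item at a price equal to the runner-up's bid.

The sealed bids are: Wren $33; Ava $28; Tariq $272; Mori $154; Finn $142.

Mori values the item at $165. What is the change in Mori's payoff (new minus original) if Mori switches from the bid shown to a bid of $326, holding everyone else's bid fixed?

−$107

The highest bid among the other bidders is $272; Mori's bid doesn't change that.
Original bid $154: Mori is not highest (top rival bid is $272); payoff $0.
Alternative bid $326: Mori is highest, pays the top rival bid $272; payoff $165 − $272 = −$107.
Change in payoff = −$107 − ($0) = −$107.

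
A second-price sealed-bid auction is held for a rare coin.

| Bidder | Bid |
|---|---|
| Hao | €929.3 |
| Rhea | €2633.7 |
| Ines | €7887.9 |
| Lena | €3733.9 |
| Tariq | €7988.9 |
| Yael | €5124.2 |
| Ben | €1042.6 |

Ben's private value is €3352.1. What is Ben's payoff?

€0

Highest bid: Tariq at €7988.9, so Tariq wins.
Second-highest bid: Ines at €7887.9 — that is the price the winner pays.
Ben did not win, so Ben pays nothing and receives nothing: payoff €0.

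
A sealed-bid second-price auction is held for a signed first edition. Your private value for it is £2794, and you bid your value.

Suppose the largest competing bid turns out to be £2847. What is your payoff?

£0

Your bid £2794 is below the highest competing bid £2847, so you lose.
A losing bidder pays nothing and receives nothing: payoff = £0.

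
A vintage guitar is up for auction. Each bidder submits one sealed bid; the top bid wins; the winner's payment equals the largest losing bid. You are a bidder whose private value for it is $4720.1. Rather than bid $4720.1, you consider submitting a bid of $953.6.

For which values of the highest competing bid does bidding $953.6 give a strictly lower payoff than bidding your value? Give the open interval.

($953.6, $4720.1)

If the competing bid is below $953.6, both bids win at the same price — no difference.
If it is above $4720.1, both bids lose — no difference.
If it lies strictly between $953.6 and $4720.1, bidding your value wins at a price below your value (positive payoff) while bidding $953.6 loses (payoff 0).
So the deviation strictly hurts on the open interval ($953.6, $4720.1).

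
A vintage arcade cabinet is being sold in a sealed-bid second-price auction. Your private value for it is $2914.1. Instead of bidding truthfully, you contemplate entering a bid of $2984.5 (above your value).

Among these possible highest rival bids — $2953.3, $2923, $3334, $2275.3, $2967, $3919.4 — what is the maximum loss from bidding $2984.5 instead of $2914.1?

$52.9

$2953.3: truthful gives $0, deviation gives −$39.2 → loss $39.2.
$2923: truthful gives $0, deviation gives −$8.9 → loss $8.9.
$3334: same outcome either way → loss $0.
$2275.3: same outcome either way → loss $0.
$2967: truthful gives $0, deviation gives −$52.9 → loss $52.9.
$3919.4: same outcome either way → loss $0.
Maximum loss: $52.9.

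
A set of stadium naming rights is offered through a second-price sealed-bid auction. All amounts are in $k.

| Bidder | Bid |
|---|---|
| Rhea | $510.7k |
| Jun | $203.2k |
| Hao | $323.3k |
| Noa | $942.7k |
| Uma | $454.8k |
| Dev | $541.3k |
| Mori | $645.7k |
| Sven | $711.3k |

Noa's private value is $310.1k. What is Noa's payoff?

−$401.2k

Highest bid: Noa at $942.7k, so Noa wins.
Second-highest bid: Sven at $711.3k — that is the price the winner pays.
Noa's payoff = value − price = $310.1k − $711.3k = −$401.2k.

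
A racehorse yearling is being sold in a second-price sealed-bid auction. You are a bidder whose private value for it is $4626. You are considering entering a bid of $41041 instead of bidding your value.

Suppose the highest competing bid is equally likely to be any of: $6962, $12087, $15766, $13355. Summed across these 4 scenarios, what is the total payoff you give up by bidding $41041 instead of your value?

$29666

The deviation costs you only when the competing bid falls strictly between $4626 and $41041; elsewhere both bids give the same outcome.
$6962: truthful payoff $0, deviation payoff −$2336 → loss $2336.
$12087: truthful payoff $0, deviation payoff −$7461 → loss $7461.
$15766: truthful payoff $0, deviation payoff −$11140 → loss $11140.
$13355: truthful payoff $0, deviation payoff −$8729 → loss $8729.
Total loss = $2336 + $7461 + $11140 + $8729 = $29666.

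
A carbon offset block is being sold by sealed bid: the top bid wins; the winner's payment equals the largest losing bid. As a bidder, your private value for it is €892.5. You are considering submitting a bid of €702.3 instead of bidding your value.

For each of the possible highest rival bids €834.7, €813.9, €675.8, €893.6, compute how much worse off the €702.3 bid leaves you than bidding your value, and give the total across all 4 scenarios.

€136.4

The deviation costs you only when the competing bid falls strictly between €702.3 and €892.5; elsewhere both bids give the same outcome.
€834.7: truthful payoff €57.8, deviation payoff €0 → loss €57.8.
€813.9: truthful payoff €78.6, deviation payoff €0 → loss €78.6.
€675.8: outcomes coincide → loss €0.
€893.6: outcomes coincide → loss €0.
Total loss = €57.8 + €78.6 = €136.4.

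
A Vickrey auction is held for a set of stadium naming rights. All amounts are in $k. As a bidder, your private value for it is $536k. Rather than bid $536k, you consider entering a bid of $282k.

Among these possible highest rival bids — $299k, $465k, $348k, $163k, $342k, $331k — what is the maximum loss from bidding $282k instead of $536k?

$237k

$299k: truthful gives $237k, deviation gives $0k → loss $237k.
$465k: truthful gives $71k, deviation gives $0k → loss $71k.
$348k: truthful gives $188k, deviation gives $0k → loss $188k.
$163k: same outcome either way → loss $0k.
$342k: truthful gives $194k, deviation gives $0k → loss $194k.
$331k: truthful gives $205k, deviation gives $0k → loss $205k.
Maximum loss: $237k.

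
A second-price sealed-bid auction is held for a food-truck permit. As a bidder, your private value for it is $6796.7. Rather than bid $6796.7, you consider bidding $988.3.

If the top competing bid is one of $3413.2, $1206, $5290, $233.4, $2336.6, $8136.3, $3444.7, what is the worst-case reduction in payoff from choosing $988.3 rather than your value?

$3413.2: truthful gives $3383.5, deviation gives $0 → loss $3383.5.
$1206: truthful gives $5590.7, deviation gives $0 → loss $5590.7.
$5290: truthful gives $1506.7, deviation gives $0 → loss $1506.7.
$233.4: same outcome either way → loss $0.
$2336.6: truthful gives $4460.1, deviation gives $0 → loss $4460.1.
$8136.3: same outcome either way → loss $0.
$3444.7: truthful gives $3352, deviation gives $0 → loss $3352.
Maximum loss: $5590.7.

$5590.7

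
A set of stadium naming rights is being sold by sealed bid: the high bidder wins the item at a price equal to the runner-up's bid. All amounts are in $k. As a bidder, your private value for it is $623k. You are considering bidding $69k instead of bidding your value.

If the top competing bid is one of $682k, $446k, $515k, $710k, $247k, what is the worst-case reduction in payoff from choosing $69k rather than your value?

$376k

$682k: same outcome either way → loss $0k.
$446k: truthful gives $177k, deviation gives $0k → loss $177k.
$515k: truthful gives $108k, deviation gives $0k → loss $108k.
$710k: same outcome either way → loss $0k.
$247k: truthful gives $376k, deviation gives $0k → loss $376k.
Maximum loss: $376k.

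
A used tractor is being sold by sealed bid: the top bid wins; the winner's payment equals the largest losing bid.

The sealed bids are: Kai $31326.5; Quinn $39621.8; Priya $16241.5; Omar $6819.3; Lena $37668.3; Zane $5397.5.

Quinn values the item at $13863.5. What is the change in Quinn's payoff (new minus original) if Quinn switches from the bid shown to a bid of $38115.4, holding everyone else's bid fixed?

$0

The highest bid among the other bidders is $37668.3; Quinn's bid doesn't change that.
Original bid $39621.8: Quinn is highest, pays the top rival bid $37668.3; payoff $13863.5 − $37668.3 = −$23804.8.
Alternative bid $38115.4: Quinn is highest, pays the top rival bid $37668.3; payoff $13863.5 − $37668.3 = −$23804.8.
Change in payoff = −$23804.8 − (−$23804.8) = $0.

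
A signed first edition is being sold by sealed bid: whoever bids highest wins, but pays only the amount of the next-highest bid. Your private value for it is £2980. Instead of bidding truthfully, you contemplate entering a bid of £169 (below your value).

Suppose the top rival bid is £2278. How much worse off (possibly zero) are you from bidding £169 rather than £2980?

£702

Bidding your value £2980: you win (since £2980 > £2278) and pay £2278. Payoff £702.
Bidding £169: you lose. Payoff £0.
The competing bid £2278 lies between your shaded bid and your value, so underbidding forfeits an item you could have won at a profitable price.
Loss from deviating = £702 − (£0) = £702.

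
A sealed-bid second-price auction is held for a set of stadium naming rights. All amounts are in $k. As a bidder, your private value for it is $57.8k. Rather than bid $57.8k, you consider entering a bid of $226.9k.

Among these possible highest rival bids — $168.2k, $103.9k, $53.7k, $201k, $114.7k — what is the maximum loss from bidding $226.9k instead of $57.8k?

$168.2k: truthful gives $0k, deviation gives −$110.4k → loss $110.4k.
$103.9k: truthful gives $0k, deviation gives −$46.1k → loss $46.1k.
$53.7k: same outcome either way → loss $0k.
$201k: truthful gives $0k, deviation gives −$143.2k → loss $143.2k.
$114.7k: truthful gives $0k, deviation gives −$56.9k → loss $56.9k.
Maximum loss: $143.2k.

$143.2k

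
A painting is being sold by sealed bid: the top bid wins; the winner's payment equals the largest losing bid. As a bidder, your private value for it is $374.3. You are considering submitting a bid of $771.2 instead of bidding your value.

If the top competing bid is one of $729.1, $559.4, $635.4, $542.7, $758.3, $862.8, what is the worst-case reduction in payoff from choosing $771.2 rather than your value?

$384

$729.1: truthful gives $0, deviation gives −$354.8 → loss $354.8.
$559.4: truthful gives $0, deviation gives −$185.1 → loss $185.1.
$635.4: truthful gives $0, deviation gives −$261.1 → loss $261.1.
$542.7: truthful gives $0, deviation gives −$168.4 → loss $168.4.
$758.3: truthful gives $0, deviation gives −$384 → loss $384.
$862.8: same outcome either way → loss $0.
Maximum loss: $384.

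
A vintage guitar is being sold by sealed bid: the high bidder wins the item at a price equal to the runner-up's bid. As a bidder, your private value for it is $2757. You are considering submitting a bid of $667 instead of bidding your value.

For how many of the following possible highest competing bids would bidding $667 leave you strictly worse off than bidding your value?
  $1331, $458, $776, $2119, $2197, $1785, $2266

6

The deviation hurts exactly when the highest competing bid lies strictly between $667 and $2757 — underbidding then forfeits a profitable win.
$1331: inside the interval → strictly worse (loss $1426).
$458: below both → same outcome either way.
$776: inside the interval → strictly worse (loss $1981).
$2119: inside the interval → strictly worse (loss $638).
$2197: inside the interval → strictly worse (loss $560).
$1785: inside the interval → strictly worse (loss $972).
$2266: inside the interval → strictly worse (loss $491).
Count: 6.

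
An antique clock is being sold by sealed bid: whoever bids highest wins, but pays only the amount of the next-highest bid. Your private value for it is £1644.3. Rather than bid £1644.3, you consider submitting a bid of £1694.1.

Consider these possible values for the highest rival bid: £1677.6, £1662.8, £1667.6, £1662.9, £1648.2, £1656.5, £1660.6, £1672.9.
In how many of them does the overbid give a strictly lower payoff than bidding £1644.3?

The deviation hurts exactly when the highest competing bid lies strictly between £1644.3 and £1694.1 — overbidding then wins at a price above your value.
£1677.6: inside the interval → strictly worse (loss £33.3).
£1662.8: inside the interval → strictly worse (loss £18.5).
£1667.6: inside the interval → strictly worse (loss £23.3).
£1662.9: inside the interval → strictly worse (loss £18.6).
£1648.2: inside the interval → strictly worse (loss £3.9).
£1656.5: inside the interval → strictly worse (loss £12.2).
£1660.6: inside the interval → strictly worse (loss £16.3).
£1672.9: inside the interval → strictly worse (loss £28.6).
Count: 8.

8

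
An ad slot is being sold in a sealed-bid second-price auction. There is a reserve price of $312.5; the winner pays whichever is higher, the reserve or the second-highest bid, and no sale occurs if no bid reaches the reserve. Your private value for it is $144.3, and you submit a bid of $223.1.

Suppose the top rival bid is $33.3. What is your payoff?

Your bid $223.1 is the highest bid but falls below the reserve $312.5, so the item goes unsold. Payoff $0.

$0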